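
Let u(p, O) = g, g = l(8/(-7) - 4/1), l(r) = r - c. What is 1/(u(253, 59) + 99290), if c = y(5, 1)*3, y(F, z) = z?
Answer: 7/694973 ≈ 1.0072e-5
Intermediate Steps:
c = 3 (c = 1*3 = 3)
l(r) = -3 + r (l(r) = r - 1*3 = r - 3 = -3 + r)
g = -57/7 (g = -3 + (8/(-7) - 4/1) = -3 + (8*(-1/7) - 4*1) = -3 + (-8/7 - 4) = -3 - 36/7 = -57/7 ≈ -8.1429)
u(p, O) = -57/7
1/(u(253, 59) + 99290) = 1/(-57/7 + 99290) = 1/(694973/7) = 7/694973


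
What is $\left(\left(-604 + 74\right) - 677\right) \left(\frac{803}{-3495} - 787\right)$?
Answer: $\frac{3320901176}{3495} \approx 9.5019 \cdot 10^{5}$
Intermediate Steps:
$\left(\left(-604 + 74\right) - 677\right) \left(\frac{803}{-3495} - 787\right) = \left(-530 - 677\right) \left(803 \left(- \frac{1}{3495}\right) - 787\right) = - 1207 \left(- \frac{803}{3495} - 787\right) = \left(-1207\right) \left(- \frac{2751368}{3495}\right) = \frac{3320901176}{3495}$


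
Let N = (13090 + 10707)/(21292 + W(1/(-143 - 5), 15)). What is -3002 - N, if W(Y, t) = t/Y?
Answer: -57277941/19072 ≈ -3003.2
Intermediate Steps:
N = 23797/19072 (N = (13090 + 10707)/(21292 + 15/(1/(-143 - 5))) = 23797/(21292 + 15/(1/(-148))) = 23797/(21292 + 15/(-1/148)) = 23797/(21292 + 15*(-148)) = 23797/(21292 - 2220) = 23797/19072 ≈ 1.2477)
-3002 - N = -3002 - 1*23797/19072 = -3002 - 23797/19072 = -57277941/19072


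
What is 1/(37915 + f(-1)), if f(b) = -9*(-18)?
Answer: 1/38077 ≈ 2.6263e-5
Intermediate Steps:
f(b) = 162
1/(37915 + f(-1)) = 1/(37915 + 162) = 1/38077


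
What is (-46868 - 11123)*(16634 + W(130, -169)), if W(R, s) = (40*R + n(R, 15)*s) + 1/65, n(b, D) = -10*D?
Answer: -177856135351/65 ≈ -2.7362e+9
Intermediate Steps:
W(R, s) = 1/65 - 150*s + 40*R (W(R, s) = (40*R + (-10*15)*s) + 1/65 = (40*R - 150*s) + 1/65 = (-150*s + 40*R) + 1/65 = 1/65 - 150*s + 40*R)
(-46868 - 11123)*(16634 + W(130, -169)) = (-46868 - 11123)*(16634 + (1/65 - 150*(-169) + 40*130)) = -57991*(16634 + (1/65 + 25350 + 5200)) = -57991*(16634 + 1985751/65) = -57991*3066961/65 = -177856135351/65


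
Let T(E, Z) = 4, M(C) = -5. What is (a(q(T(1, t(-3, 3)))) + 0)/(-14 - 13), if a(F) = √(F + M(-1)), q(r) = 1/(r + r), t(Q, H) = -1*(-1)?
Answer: -I*√78/108 ≈ -0.081776*I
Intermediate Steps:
t(Q, H) = 1
q(r) = 1/(2*r)
a(F) = √(-5 + F) (a(F) = √(F - 5) = √(-5 + F))
(a(q(T(1, t(-3, 3)))) + 0)/(-14 - 13) = (√(-5 + (½)/4) + 0)/(-14 - 13) = (√(-5 + (½)*(¼)) + 0)/(-27) = -(√(-5 + ⅛) + 0)/27 = -(√(-39/8) + 0)/27 = -(I*√78/4 + 0)/27 = -I*√78/108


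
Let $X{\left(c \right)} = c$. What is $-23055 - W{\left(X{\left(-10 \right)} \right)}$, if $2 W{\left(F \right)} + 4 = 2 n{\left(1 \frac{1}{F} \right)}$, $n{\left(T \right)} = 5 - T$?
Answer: $- \frac{230581}{10} \approx -23058.0$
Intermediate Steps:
$W{\left(F \right)} = 3 - \frac{1}{F}$ ($W{\left(F \right)} = -2 + \frac{2 \left(5 - 1 \frac{1}{F}\right)}{2} = -2 + \frac{2 \left(5 - \frac{1}{F}\right)}{2} = -2 + \frac{10 - \frac{2}{F}}{2} = -2 + \left(5 - \frac{1}{F}\right) = 3 - \frac{1}{F}$)
$-23055 - W{\left(X{\left(-10 \right)} \right)} = -23055 - \left(3 - \frac{1}{-10}\right) = -23055 - \left(3 - - \frac{1}{10}\right) = -23055 - \left(3 + \frac{1}{10}\right) = -23055 - \frac{31}{10} = - \frac{230581}{10}$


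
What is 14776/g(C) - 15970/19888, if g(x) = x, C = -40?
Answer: -18406493/49720 ≈ -370.20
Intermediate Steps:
14776/g(C) - 15970/19888 = 14776/(-40) - 15970/19888 = 14776*(-1/40) - 15970*1/19888 = -1847/5 - 7985/9944 = -18406493/49720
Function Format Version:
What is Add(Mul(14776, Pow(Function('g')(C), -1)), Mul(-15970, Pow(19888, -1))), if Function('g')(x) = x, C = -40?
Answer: Rational(-18406493, 49720) ≈ -370.20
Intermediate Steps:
Add(Mul(14776, Pow(Function('g')(C), -1)), Mul(-15970, Pow(19888, -1))) = Add(Mul(14776, Pow(-40, -1)), Mul(-15970, Pow(19888, -1))) = Add(Mul(14776, Rational(-1, 40)), Mul(-15970, Rational(1, 19888))) = Add(Rational(-1847, 5), Rational(-7985, 9944)) = Rational(-18406493, 49720)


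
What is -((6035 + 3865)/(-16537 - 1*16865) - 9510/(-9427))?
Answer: -37387620/52480109 ≈ -0.71241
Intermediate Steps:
-((6035 + 3865)/(-16537 - 1*16865) - 9510/(-9427)) = -(9900/(-16537 - 16865) - 9510*(-1/9427)) = -(9900/(-33402) + 9510/9427) = -(9900*(-1/33402) + 9510/9427) = -(-1650/5567 + 9510/9427) = -1*37387620/52480109 = -37387620/52480109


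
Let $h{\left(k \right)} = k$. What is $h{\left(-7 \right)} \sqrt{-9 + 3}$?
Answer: $- 7 i \sqrt{6} \approx - 17.146 i$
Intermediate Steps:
$h{\left(-7 \right)} \sqrt{-9 + 3} = - 7 \sqrt{-9 + 3} = - 7 \sqrt{-6} = - 7 i \sqrt{6}$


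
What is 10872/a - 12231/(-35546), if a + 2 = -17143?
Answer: -19639513/67715130 ≈ -0.29003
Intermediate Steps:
a = -17145 (a = -2 - 17143 = -17145)
10872/a - 12231/(-35546) = 10872/(-17145) - 12231/(-35546) = 10872*(-1/17145) - 12231*(-1/35546) = -1208/1905 + 12231/35546 = -19639513/67715130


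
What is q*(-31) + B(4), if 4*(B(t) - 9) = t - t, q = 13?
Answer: -394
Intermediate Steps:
B(t) = 9 (B(t) = 9 + (t - t)/4 = 9 + (¼)*0 = 9 + 0 = 9)
q*(-31) + B(4) = 13*(-31) + 9 = -403 + 9 = -394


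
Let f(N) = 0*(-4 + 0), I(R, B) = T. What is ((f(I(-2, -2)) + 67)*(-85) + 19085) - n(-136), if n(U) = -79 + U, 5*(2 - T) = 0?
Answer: 13605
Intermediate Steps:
T = 2 (T = 2 - 1/5*0 = 2 + 0 = 2)
I(R, B) = 2
f(N) = 0 (f(N) = 0*(-4) = 0)
((f(I(-2, -2)) + 67)*(-85) + 19085) - n(-136) = ((0 + 67)*(-85) + 19085) - (-79 - 136) = (67*(-85) + 19085) - 1*(-215) = (-5695 + 19085) + 215 = 13390 + 215 = 13605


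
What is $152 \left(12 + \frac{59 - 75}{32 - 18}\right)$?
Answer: $\frac{11552}{7} \approx 1650.3$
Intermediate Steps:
$152 \left(12 + \frac{59 - 75}{32 - 18}\right) = 152 \left(12 - \frac{16}{14}\right) = 152 \left(12 - \frac{8}{7}\right) = 152 \cdot \frac{76}{7} = \frac{11552}{7}$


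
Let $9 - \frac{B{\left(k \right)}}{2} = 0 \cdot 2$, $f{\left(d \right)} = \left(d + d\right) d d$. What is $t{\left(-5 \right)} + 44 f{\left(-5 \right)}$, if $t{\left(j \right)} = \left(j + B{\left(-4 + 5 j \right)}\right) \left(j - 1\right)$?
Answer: $-11078$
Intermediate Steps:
$f{\left(d \right)} = 2 d^{3}$ ($f{\left(d \right)} = 2 d d d = 2 d^{2} d = 2 d^{3}$)
$B{\left(k \right)} = 18$ ($B{\left(k \right)} = 18 - 2 \cdot 0 \cdot 2 = 18 - 0 = 18 + 0 = 18$)
$t{\left(j \right)} = \left(-1 + j\right) \left(18 + j\right)$ ($t{\left(j \right)} = \left(j + 18\right) \left(j - 1\right) = \left(18 + j\right) \left(-1 + j\right) = \left(-1 + j\right) \left(18 + j\right)$)
$t{\left(-5 \right)} + 44 f{\left(-5 \right)} = \left(-18 + \left(-5\right)^{2} + 17 \left(-5\right)\right) + 44 \cdot 2 \left(-5\right)^{3} = \left(-18 + 25 - 85\right) + 44 \cdot 2 \left(-125\right) = -78 + 44 \left(-250\right) = -78 - 11000 = -11078$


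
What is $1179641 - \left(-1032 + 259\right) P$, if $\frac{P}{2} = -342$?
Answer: $650909$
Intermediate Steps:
$P = -684$ ($P = 2 \left(-342\right) = -684$)
$1179641 - \left(-1032 + 259\right) P = 1179641 - \left(-1032 + 259\right) \left(-684\right) = 1179641 - \left(-773\right) \left(-684\right) = 1179641 - 528732 = 650909$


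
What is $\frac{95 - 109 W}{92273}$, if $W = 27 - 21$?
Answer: $- \frac{559}{92273} \approx -0.0060581$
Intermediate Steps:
$W = 6$ ($W = 27 - 21 = 6$)
$\frac{95 - 109 W}{92273} = \frac{95 - 654}{92273} = \left(95 - 654\right) \frac{1}{92273} = \left(-559\right) \frac{1}{92273} = - \frac{559}{92273}$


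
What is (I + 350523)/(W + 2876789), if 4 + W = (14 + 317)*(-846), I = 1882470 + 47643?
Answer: 2280636/2596759 ≈ 0.87826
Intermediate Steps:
I = 1930113
W = -280030 (W = -4 + (14 + 317)*(-846) = -4 + 331*(-846) = -4 - 280026 = -280030)
(I + 350523)/(W + 2876789) = (1930113 + 350523)/(-280030 + 2876789) = 2280636/2596759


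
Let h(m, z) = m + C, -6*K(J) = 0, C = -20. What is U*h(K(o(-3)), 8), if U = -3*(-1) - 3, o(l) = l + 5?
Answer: 0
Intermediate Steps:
o(l) = 5 + l
K(J) = 0 (K(J) = -1/6*0 = 0)
h(m, z) = -20 + m (h(m, z) = m - 20 = -20 + m)
U = 0 (U = 3 - 3 = 0)
U*h(K(o(-3)), 8) = 0*(-20 + 0) = 0*(-20) = 0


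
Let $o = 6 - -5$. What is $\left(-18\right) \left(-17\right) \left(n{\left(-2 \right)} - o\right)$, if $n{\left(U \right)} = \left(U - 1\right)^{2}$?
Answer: $-612$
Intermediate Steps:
$o = 11$ ($o = 6 + 5 = 11$)
$n{\left(U \right)} = \left(-1 + U\right)^{2}$
$\left(-18\right) \left(-17\right) \left(n{\left(-2 \right)} - o\right) = \left(-18\right) \left(-17\right) \left(\left(-1 - 2\right)^{2} - 11\right) = 306 \left(\left(-3\right)^{2} - 11\right) = 306 \left(9 - 11\right) = 306 \left(-2\right) = -612$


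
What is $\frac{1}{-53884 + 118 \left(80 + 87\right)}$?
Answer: $- \frac{1}{34178} \approx -2.9259 \cdot 10^{-5}$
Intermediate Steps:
$\frac{1}{-53884 + 118 \left(80 + 87\right)} = \frac{1}{-53884 + 118 \cdot 167} = \frac{1}{-53884 + 19706} = \frac{1}{-34178} = - \frac{1}{34178}$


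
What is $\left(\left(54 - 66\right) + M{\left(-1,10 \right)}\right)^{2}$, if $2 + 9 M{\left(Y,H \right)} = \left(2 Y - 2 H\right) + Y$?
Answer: $\frac{17689}{81} \approx 218.38$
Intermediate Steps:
$M{\left(Y,H \right)} = - \frac{2}{9} - \frac{2 H}{9} + \frac{Y}{3}$ ($M{\left(Y,H \right)} = - \frac{2}{9} + \frac{\left(2 Y - 2 H\right) + Y}{9} = - \frac{2}{9} + \frac{\left(- 2 H + 2 Y\right) + Y}{9} = - \frac{2}{9} + \frac{- 2 H + 3 Y}{9} = - \frac{2}{9} - \left(- \frac{Y}{3} + \frac{2 H}{9}\right) = - \frac{2}{9} - \frac{2 H}{9} + \frac{Y}{3}$)
$\left(\left(54 - 66\right) + M{\left(-1,10 \right)}\right)^{2} = \left(\left(54 - 66\right) - \frac{25}{9}\right)^{2} = \left(-12 - \frac{25}{9}\right)^{2} = \left(- \frac{133}{9}\right)^{2} = \frac{17689}{81}$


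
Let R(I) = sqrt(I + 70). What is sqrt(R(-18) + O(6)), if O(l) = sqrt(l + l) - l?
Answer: sqrt(-6 + 2*sqrt(3) + 2*sqrt(13)) ≈ 2.1622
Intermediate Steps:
O(l) = -l + sqrt(2)*sqrt(l) (O(l) = sqrt(2*l) - l = sqrt(2)*sqrt(l) - l = -l + sqrt(2)*sqrt(l))
R(I) = sqrt(70 + I)
sqrt(R(-18) + O(6)) = sqrt(sqrt(70 - 18) + (-1*6 + sqrt(2)*sqrt(6))) = sqrt(sqrt(52) + (-6 + 2*sqrt(3))) = sqrt(2*sqrt(13) + (-6 + 2*sqrt(3))) = sqrt(-6 + 2*sqrt(3) + 2*sqrt(13))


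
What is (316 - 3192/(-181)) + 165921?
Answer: 30092089/181 ≈ 1.6625e+5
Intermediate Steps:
(316 - 3192/(-181)) + 165921 = (316 - 3192*(-1)/181) + 165921 = (316 - 133*(-24/181)) + 165921 = (316 + 3192/181) + 165921 = 60388/181 + 165921 = 30092089/181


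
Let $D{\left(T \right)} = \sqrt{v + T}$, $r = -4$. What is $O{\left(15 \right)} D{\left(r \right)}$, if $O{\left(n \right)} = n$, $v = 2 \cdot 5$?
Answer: $15 \sqrt{6} \approx 36.742$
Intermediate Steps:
$v = 10$
$D{\left(T \right)} = \sqrt{10 + T}$
$O{\left(15 \right)} D{\left(r \right)} = 15 \sqrt{10 - 4} = 15 \sqrt{6}$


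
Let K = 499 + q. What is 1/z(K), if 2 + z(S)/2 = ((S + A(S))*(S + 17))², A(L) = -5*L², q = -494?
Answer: 1/13939196 ≈ 7.1740e-8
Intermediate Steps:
K = 5 (K = 499 - 494 = 5)
z(S) = -4 + 2*(17 + S)²*(S - 5*S²)² (z(S) = -4 + 2*((S - 5*S²)*(S + 17))² = -4 + 2*((S - 5*S²)*(17 + S))² = -4 + 2*((17 + S)*(S - 5*S²))² = -4 + 2*((17 + S)²*(S - 5*S²)²) = -4 + 2*(17 + S)²*(S - 5*S²)²)
1/z(K) = 1/(-4 + 2*5²*(-1 + 5*5)²*(17 + 5)²) = 1/(-4 + 2*25*(-1 + 25)²*22²) = 1/(-4 + 2*25*24²*484) = 1/(-4 + 2*25*576*484) = 1/(-4 + 13939200) = 1/13939196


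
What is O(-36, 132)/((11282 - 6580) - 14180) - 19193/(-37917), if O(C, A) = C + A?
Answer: 89135611/179688663 ≈ 0.49606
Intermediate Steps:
O(C, A) = A + C
O(-36, 132)/((11282 - 6580) - 14180) - 19193/(-37917) = (132 - 36)/((11282 - 6580) - 14180) - 19193/(-37917) = 96/(4702 - 14180) - 19193*(-1/37917) = 96/(-9478) + 19193/37917 = 96*(-1/9478) + 19193/37917 = -48/4739 + 19193/37917 = 89135611/179688663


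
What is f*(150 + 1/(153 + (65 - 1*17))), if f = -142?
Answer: -4281442/201 ≈ -21301.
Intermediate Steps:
f*(150 + 1/(153 + (65 - 1*17))) = -142*(150 + 1/(153 + (65 - 1*17))) = -142*(150 + 1/(153 + (65 - 17))) = -142*(150 + 1/(153 + 48)) = -142*(150 + 1/201) = -142*30151/201 = -4281442/201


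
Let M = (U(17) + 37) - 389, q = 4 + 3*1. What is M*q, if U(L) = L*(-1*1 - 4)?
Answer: -3059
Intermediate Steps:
U(L) = -5*L (U(L) = L*(-1 - 4) = L*(-5) = -5*L)
q = 7 (q = 4 + 3 = 7)
M = -437 (M = (-5*17 + 37) - 389 = (-85 + 37) - 389 = -48 - 389 = -437)
M*q = -437*7 = -3059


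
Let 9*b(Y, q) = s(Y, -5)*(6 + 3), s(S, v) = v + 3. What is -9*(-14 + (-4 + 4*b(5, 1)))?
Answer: 234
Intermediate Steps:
s(S, v) = 3 + v
b(Y, q) = -2 (b(Y, q) = ((3 - 5)*(6 + 3))/9 = (-2*9)/9 = (1/9)*(-18) = -2)
-9*(-14 + (-4 + 4*b(5, 1))) = -9*(-14 + (-4 + 4*(-2))) = -9*(-14 + (-4 - 8)) = -9*(-14 - 12) = -9*(-26) = 234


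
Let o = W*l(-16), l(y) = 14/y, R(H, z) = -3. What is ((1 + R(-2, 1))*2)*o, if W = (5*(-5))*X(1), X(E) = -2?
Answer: 175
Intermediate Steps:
W = 50 (W = (5*(-5))*(-2) = -25*(-2) = 50)
o = -175/4 (o = 50*(14/(-16)) = 50*(14*(-1/16)) = 50*(-7/8) = -175/4 ≈ -43.750)
((1 + R(-2, 1))*2)*o = ((1 - 3)*2)*(-175/4) = -2*2*(-175/4) = -4*(-175/4) = 175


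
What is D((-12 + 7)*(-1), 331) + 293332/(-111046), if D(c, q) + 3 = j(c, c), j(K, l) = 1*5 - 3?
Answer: -15553/4271 ≈ -3.6415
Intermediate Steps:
j(K, l) = 2 (j(K, l) = 5 - 3 = 2)
D(c, q) = -1 (D(c, q) = -3 + 2 = -1)
D((-12 + 7)*(-1), 331) + 293332/(-111046) = -1 + 293332/(-111046) = -1 + 293332*(-1/111046) = -1 - 11282/4271 = -15553/4271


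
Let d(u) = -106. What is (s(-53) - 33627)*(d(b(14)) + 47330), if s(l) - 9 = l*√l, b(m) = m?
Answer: -1587576432 - 2502872*I*√53 ≈ -1.5876e+9 - 1.8221e+7*I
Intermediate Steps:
s(l) = 9 + l^(3/2) (s(l) = 9 + l*√l = 9 + l^(3/2))
(s(-53) - 33627)*(d(b(14)) + 47330) = ((9 + (-53)^(3/2)) - 33627)*(-106 + 47330) = ((9 - 53*I*√53) - 33627)*47224 = (-33618 - 53*I*√53)*47224 = -1587576432 - 2502872*I*√53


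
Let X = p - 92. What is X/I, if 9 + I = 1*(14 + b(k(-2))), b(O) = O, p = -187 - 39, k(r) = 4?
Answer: -106/3 ≈ -35.333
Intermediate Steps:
p = -226
X = -318 (X = -226 - 92 = -318)
I = 9 (I = -9 + 1*(14 + 4) = -9 + 1*18 = -9 + 18 = 9)
X/I = -318/9 = -318*1/9 = -106/3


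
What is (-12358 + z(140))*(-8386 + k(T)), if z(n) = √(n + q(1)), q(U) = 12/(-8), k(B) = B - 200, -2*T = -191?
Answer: 104925599 - 16981*√554/4 ≈ 1.0483e+8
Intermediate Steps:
T = 191/2 (T = -½*(-191) = 191/2 ≈ 95.500)
k(B) = -200 + B
q(U) = -3/2 (q(U) = 12*(-⅛) = -3/2)
z(n) = √(-3/2 + n) (z(n) = √(n - 3/2) = √(-3/2 + n))
(-12358 + z(140))*(-8386 + k(T)) = (-12358 + √(-6 + 4*140)/2)*(-8386 + (-200 + 191/2)) = (-12358 + √(-6 + 560)/2)*(-8386 - 209/2) = (-12358 + √554/2)*(-16981/2) = 104925599 - 16981*√554/4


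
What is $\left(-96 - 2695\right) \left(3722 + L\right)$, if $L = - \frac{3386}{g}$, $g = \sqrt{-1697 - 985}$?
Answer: $-10388102 - \frac{4725163 i \sqrt{298}}{447} \approx -1.0388 \cdot 10^{7} - 1.8248 \cdot 10^{5} i$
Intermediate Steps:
$g = 3 i \sqrt{298}$ ($g = \sqrt{-2682} = 3 i \sqrt{298} \approx 51.788 i$)
$L = \frac{1693 i \sqrt{298}}{447}$ ($L = - \frac{3386}{3 i \sqrt{298}} = - 3386 \left(- \frac{i \sqrt{298}}{894}\right) = \frac{1693 i \sqrt{298}}{447} \approx 65.382 i$)
$\left(-96 - 2695\right) \left(3722 + L\right) = \left(-96 - 2695\right) \left(3722 + \frac{1693 i \sqrt{298}}{447}\right) = - 2791 \left(3722 + \frac{1693 i \sqrt{298}}{447}\right) = -10388102 - \frac{4725163 i \sqrt{298}}{447}$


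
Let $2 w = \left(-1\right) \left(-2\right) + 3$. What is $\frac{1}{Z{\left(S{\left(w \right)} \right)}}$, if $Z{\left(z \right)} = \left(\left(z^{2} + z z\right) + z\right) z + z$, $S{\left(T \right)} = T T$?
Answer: $\frac{32}{17075} \approx 0.0018741$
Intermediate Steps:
$w = \frac{5}{2}$ ($w = \frac{\left(-1\right) \left(-2\right) + 3}{2} = \frac{2 + 3}{2} = \frac{1}{2} \cdot 5 = \frac{5}{2} \approx 2.5$)
$S{\left(T \right)} = T^{2}$
$Z{\left(z \right)} = z + z \left(z + 2 z^{2}\right)$ ($Z{\left(z \right)} = \left(\left(z^{2} + z^{2}\right) + z\right) z + z = \left(2 z^{2} + z\right) z + z = \left(z + 2 z^{2}\right) z + z = z \left(z + 2 z^{2}\right) + z = z + z \left(z + 2 z^{2}\right)$)
$\frac{1}{Z{\left(S{\left(w \right)} \right)}} = \frac{1}{\left(\frac{5}{2}\right)^{2} \left(1 + \left(\frac{5}{2}\right)^{2} + 2 \left(\left(\frac{5}{2}\right)^{2}\right)^{2}\right)} = \frac{1}{\frac{25}{4} \left(1 + \frac{25}{4} + 2 \left(\frac{25}{4}\right)^{2}\right)} = \frac{1}{\frac{25}{4} \left(1 + \frac{25}{4} + 2 \cdot \frac{625}{16}\right)} = \frac{1}{\frac{25}{4} \left(1 + \frac{25}{4} + \frac{625}{8}\right)} = \frac{1}{\frac{25}{4} \cdot \frac{683}{8}} = \frac{1}{\frac{17075}{32}} = \frac{32}{17075}$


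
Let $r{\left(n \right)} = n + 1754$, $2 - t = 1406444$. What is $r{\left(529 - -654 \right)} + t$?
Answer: $-1403505$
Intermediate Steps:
$t = -1406442$ ($t = 2 - 1406444 = -1406442$)
$r{\left(n \right)} = 1754 + n$
$r{\left(529 - -654 \right)} + t = \left(1754 + \left(529 - -654\right)\right) - 1406442 = \left(1754 + \left(529 + 654\right)\right) - 1406442 = \left(1754 + 1183\right) - 1406442 = 2937 - 1406442 = -1403505$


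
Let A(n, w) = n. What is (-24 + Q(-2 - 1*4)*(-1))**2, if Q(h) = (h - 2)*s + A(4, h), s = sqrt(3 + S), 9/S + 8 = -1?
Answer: 912 - 448*sqrt(2) ≈ 278.43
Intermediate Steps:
S = -1 (S = 9/(-8 - 1) = 9/(-9) = 9*(-1/9) = -1)
s = sqrt(2) (s = sqrt(3 - 1) = sqrt(2) ≈ 1.4142)
Q(h) = 4 + sqrt(2)*(-2 + h) (Q(h) = (h - 2)*sqrt(2) + 4 = (-2 + h)*sqrt(2) + 4 = sqrt(2)*(-2 + h) + 4 = 4 + sqrt(2)*(-2 + h))
(-24 + Q(-2 - 1*4)*(-1))**2 = (-24 + (4 - 2*sqrt(2) + (-2 - 1*4)*sqrt(2))*(-1))**2 = (-24 + (4 - 2*sqrt(2) + (-2 - 4)*sqrt(2))*(-1))**2 = (-24 + (4 - 2*sqrt(2) - 6*sqrt(2))*(-1))**2 = (-24 + (4 - 8*sqrt(2))*(-1))**2 = (-24 + (-4 + 8*sqrt(2)))**2 = (-28 + 8*sqrt(2))**2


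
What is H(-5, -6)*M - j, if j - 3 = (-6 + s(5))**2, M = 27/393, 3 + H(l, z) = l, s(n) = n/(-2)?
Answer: -39719/524 ≈ -75.800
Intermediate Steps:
s(n) = -n/2 (s(n) = n*(-1/2) = -n/2)
H(l, z) = -3 + l
M = 9/131 (M = 27*(1/393) = 9/131 ≈ 0.068702)
j = 301/4 (j = 3 + (-6 - 1/2*5)**2 = 3 + (-6 - 5/2)**2 = 3 + (-17/2)**2 = 3 + 289/4 = 301/4 ≈ 75.250)
H(-5, -6)*M - j = (-3 - 5)*(9/131) - 1*301/4 = -8*9/131 - 301/4 = -72/131 - 301/4 = -39719/524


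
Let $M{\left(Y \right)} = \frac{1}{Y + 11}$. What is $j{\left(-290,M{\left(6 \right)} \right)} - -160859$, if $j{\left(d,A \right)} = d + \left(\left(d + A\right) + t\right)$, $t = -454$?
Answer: $\frac{2717026}{17} \approx 1.5983 \cdot 10^{5}$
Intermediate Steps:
$M{\left(Y \right)} = \frac{1}{11 + Y}$
$j{\left(d,A \right)} = -454 + A + 2 d$ ($j{\left(d,A \right)} = d - \left(454 - A - d\right) = d + \left(-454 + A + d\right) = -454 + A + 2 d$)
$j{\left(-290,M{\left(6 \right)} \right)} - -160859 = \left(-454 + \frac{1}{11 + 6} + 2 \left(-290\right)\right) - -160859 = \left(-454 + \frac{1}{17} - 580\right) + 160859 = - \frac{17577}{17} + 160859 = \frac{2717026}{17}$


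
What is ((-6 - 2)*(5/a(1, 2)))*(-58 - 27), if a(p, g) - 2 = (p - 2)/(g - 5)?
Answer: 10200/7 ≈ 1457.1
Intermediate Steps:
a(p, g) = 2 + (-2 + p)/(-5 + g) (a(p, g) = 2 + (p - 2)/(g - 5) = 2 + (-2 + p)/(-5 + g))
((-6 - 2)*(5/a(1, 2)))*(-58 - 27) = ((-6 - 2)*(5/(((-12 + 1 + 2*2)/(-5 + 2)))))*(-58 - 27) = -40/((-12 + 1 + 4)/(-3))*(-85) = -40/((-⅓*(-7)))*(-85) = -40/7/3*(-85) = -40*3/7*(-85) = -8*15/7*(-85) = -120/7*(-85) = 10200/7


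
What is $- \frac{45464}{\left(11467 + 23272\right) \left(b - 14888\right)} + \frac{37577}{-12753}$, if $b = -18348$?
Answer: $- \frac{10846318980929}{3681106914303} \approx -2.9465$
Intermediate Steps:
$- \frac{45464}{\left(11467 + 23272\right) \left(b - 14888\right)} + \frac{37577}{-12753} = - \frac{45464}{\left(11467 + 23272\right) \left(-18348 - 14888\right)} + \frac{37577}{-12753} = - \frac{45464}{34739 \left(-33236\right)} + 37577 \left(- \frac{1}{12753}\right) = - \frac{45464}{-1154585404} - \frac{37577}{12753} = \left(-45464\right) \left(- \frac{1}{1154585404}\right) - \frac{37577}{12753} = \frac{11366}{288646351} - \frac{37577}{12753} = - \frac{10846318980929}{3681106914303}$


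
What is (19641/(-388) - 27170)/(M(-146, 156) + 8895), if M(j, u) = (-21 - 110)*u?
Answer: 10561601/4477908 ≈ 2.3586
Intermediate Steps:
M(j, u) = -131*u
(19641/(-388) - 27170)/(M(-146, 156) + 8895) = (19641/(-388) - 27170)/(-131*156 + 8895) = (19641*(-1/388) - 27170)/(-20436 + 8895) = (-19641/388 - 27170)/(-11541) = -10561601/388*(-1/11541) = 10561601/4477908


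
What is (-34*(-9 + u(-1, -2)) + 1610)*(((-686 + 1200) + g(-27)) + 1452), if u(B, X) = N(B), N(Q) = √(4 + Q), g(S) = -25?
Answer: 3718956 - 65994*√3 ≈ 3.6047e+6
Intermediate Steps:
u(B, X) = √(4 + B)
(-34*(-9 + u(-1, -2)) + 1610)*(((-686 + 1200) + g(-27)) + 1452) = (-34*(-9 + √(4 - 1)) + 1610)*(((-686 + 1200) - 25) + 1452) = (-34*(-9 + √3) + 1610)*((514 - 25) + 1452) = ((306 - 34*√3) + 1610)*(489 + 1452) = (1916 - 34*√3)*1941 = 3718956 - 65994*√3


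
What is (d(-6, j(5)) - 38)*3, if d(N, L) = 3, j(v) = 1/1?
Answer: -105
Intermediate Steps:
j(v) = 1 (j(v) = 1*1 = 1)
(d(-6, j(5)) - 38)*3 = (3 - 38)*3 = -35*3 = -105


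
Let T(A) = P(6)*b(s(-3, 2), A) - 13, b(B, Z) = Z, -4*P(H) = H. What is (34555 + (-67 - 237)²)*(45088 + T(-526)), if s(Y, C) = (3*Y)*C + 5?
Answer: 5823397944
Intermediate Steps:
s(Y, C) = 5 + 3*C*Y (s(Y, C) = 3*C*Y + 5 = 5 + 3*C*Y)
P(H) = -H/4
T(A) = -13 - 3*A/2 (T(A) = (-¼*6)*A - 13 = -3*A/2 - 13 = -13 - 3*A/2)
(34555 + (-67 - 237)²)*(45088 + T(-526)) = (34555 + (-67 - 237)²)*(45088 + (-13 - 3/2*(-526))) = (34555 + (-304)²)*(45088 + (-13 + 789)) = (34555 + 92416)*(45088 + 776) = 126971*45864 = 5823397944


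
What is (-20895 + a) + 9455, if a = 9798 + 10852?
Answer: 9210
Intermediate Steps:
a = 20650
(-20895 + a) + 9455 = (-20895 + 20650) + 9455 = -245 + 9455 = 9210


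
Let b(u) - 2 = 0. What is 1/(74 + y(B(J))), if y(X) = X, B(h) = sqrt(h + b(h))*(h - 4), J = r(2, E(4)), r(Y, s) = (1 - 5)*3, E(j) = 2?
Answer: 37/4018 + 4*I*sqrt(10)/2009 ≈ 0.0092086 + 0.0062962*I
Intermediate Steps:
r(Y, s) = -12 (r(Y, s) = -4*3 = -12)
J = -12
b(u) = 2 (b(u) = 2 + 0 = 2)
B(h) = sqrt(2 + h)*(-4 + h) (B(h) = sqrt(h + 2)*(h - 4) = sqrt(2 + h)*(-4 + h))
1/(74 + y(B(J))) = 1/(74 + sqrt(2 - 12)*(-4 - 12)) = 1/(74 + sqrt(-10)*(-16)) = 1/(74 + (I*sqrt(10))*(-16)) = 1/(74 - 16*I*sqrt(10))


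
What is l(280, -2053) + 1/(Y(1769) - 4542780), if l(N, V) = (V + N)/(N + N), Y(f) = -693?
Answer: -8055578189/2544344880 ≈ -3.1661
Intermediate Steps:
l(N, V) = (N + V)/(2*N) (l(N, V) = (N + V)/((2*N)) = (N + V)*(1/(2*N)) = (N + V)/(2*N))
l(280, -2053) + 1/(Y(1769) - 4542780) = (1/2)*(280 - 2053)/280 + 1/(-693 - 4542780) = (1/2)*(1/280)*(-1773) + 1/(-4543473) = -1773/560 - 1/4543473 = -8055578189/2544344880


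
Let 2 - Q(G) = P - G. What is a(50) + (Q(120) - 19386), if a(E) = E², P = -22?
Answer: -16742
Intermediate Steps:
Q(G) = 24 + G (Q(G) = 2 - (-22 - G) = 2 + (22 + G) = 24 + G)
a(50) + (Q(120) - 19386) = 50² + ((24 + 120) - 19386) = 2500 + (144 - 19386) = 2500 - 19242 = -16742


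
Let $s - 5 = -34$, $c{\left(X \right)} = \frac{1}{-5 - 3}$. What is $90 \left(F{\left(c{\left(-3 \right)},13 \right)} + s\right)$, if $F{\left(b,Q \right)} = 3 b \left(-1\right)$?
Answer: $- \frac{10305}{4} \approx -2576.3$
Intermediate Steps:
$c{\left(X \right)} = - \frac{1}{8}$ ($c{\left(X \right)} = \frac{1}{-8} = - \frac{1}{8}$)
$F{\left(b,Q \right)} = - 3 b$
$s = -29$ ($s = 5 - 34 = -29$)
$90 \left(F{\left(c{\left(-3 \right)},13 \right)} + s\right) = 90 \left(\left(-3\right) \left(- \frac{1}{8}\right) - 29\right) = 90 \left(\frac{3}{8} - 29\right) = 90 \left(- \frac{229}{8}\right) = - \frac{10305}{4}$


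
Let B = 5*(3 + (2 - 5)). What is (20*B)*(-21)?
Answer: 0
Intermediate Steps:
B = 0 (B = 5*(3 - 3) = 5*0 = 0)
(20*B)*(-21) = (20*0)*(-21) = 0*(-21) = 0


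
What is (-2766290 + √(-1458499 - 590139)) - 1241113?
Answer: -4007403 + I*√2048638 ≈ -4.0074e+6 + 1431.3*I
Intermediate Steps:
(-2766290 + √(-1458499 - 590139)) - 1241113 = (-2766290 + √(-2048638)) - 1241113 = (-2766290 + I*√2048638) - 1241113 = -4007403 + I*√2048638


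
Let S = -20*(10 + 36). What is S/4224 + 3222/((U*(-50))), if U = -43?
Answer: 726983/567600 ≈ 1.2808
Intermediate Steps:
S = -920 (S = -20*46 = -920)
S/4224 + 3222/((U*(-50))) = -920/4224 + 3222/((-43*(-50))) = -920*1/4224 + 3222/2150 = -115/528 + 3222*(1/2150) = -115/528 + 1611/1075 = 726983/567600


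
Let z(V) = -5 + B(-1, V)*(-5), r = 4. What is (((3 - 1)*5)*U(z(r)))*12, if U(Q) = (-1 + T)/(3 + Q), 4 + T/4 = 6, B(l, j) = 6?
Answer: -105/4 ≈ -26.250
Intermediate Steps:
T = 8 (T = -16 + 4*6 = -16 + 24 = 8)
z(V) = -35 (z(V) = -5 + 6*(-5) = -5 - 30 = -35)
U(Q) = 7/(3 + Q) (U(Q) = (-1 + 8)/(3 + Q) = 7/(3 + Q))
(((3 - 1)*5)*U(z(r)))*12 = (((3 - 1)*5)*(7/(3 - 35)))*12 = ((2*5)*(7/(-32)))*12 = (10*(7*(-1/32)))*12 = (10*(-7/32))*12 = -35/16*12 = -105/4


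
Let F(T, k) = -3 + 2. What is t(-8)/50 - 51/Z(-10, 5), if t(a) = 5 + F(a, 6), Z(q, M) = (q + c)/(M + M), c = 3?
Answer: 12764/175 ≈ 72.937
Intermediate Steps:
F(T, k) = -1
Z(q, M) = (3 + q)/(2*M) (Z(q, M) = (q + 3)/(M + M) = (3 + q)/((2*M)) = (3 + q)*(1/(2*M)) = (3 + q)/(2*M))
t(a) = 4 (t(a) = 5 - 1 = 4)
t(-8)/50 - 51/Z(-10, 5) = 4/50 - 51*10/(3 - 10) = 4*(1/50) - 51/((½)*(⅕)*(-7)) = 2/25 - 51/(-7/10) = 2/25 - 51*(-10/7) = 2/25 + 510/7 = 12764/175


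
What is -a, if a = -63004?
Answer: 63004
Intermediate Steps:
-a = -1*(-63004) = 63004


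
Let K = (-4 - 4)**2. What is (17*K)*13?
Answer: 14144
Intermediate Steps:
K = 64 (K = (-8)**2 = 64)
(17*K)*13 = (17*64)*13 = 1088*13 = 14144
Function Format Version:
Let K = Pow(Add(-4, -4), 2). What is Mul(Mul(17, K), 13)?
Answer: 14144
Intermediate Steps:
K = 64 (K = Pow(-8, 2) = 64)
Mul(Mul(17, K), 13) = Mul(Mul(17, 64), 13) = Mul(1088, 13) = 14144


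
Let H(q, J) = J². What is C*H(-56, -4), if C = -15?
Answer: -240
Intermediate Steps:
C*H(-56, -4) = -15*(-4)² = -15*16 = -240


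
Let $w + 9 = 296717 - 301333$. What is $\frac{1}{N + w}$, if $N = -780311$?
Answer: $- \frac{1}{784936} \approx -1.274 \cdot 10^{-6}$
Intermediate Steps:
$w = -4625$ ($w = -9 + \left(296717 - 301333\right) = -9 - 4616 = -4625$)
$\frac{1}{N + w} = \frac{1}{-780311 - 4625} = \frac{1}{-784936} = - \frac{1}{784936}$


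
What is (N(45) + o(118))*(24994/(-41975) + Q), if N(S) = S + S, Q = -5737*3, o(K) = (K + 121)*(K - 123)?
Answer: 159662934899/8395 ≈ 1.9019e+7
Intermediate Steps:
o(K) = (-123 + K)*(121 + K) (o(K) = (121 + K)*(-123 + K) = (-123 + K)*(121 + K))
Q = -17211
N(S) = 2*S
(N(45) + o(118))*(24994/(-41975) + Q) = (2*45 + (-14883 + 118² - 2*118))*(24994/(-41975) - 17211) = (90 + (-14883 + 13924 - 236))*(24994*(-1/41975) - 17211) = (90 - 1195)*(-24994/41975 - 17211) = -1105*(-722456719/41975) = 159662934899/8395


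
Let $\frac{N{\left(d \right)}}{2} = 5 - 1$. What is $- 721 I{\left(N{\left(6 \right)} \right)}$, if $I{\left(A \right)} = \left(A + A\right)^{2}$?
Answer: $-184576$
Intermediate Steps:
$N{\left(d \right)} = 8$ ($N{\left(d \right)} = 2 \left(5 - 1\right) = 2 \cdot 4 = 8$)
$I{\left(A \right)} = 4 A^{2}$ ($I{\left(A \right)} = \left(2 A\right)^{2} = 4 A^{2}$)
$- 721 I{\left(N{\left(6 \right)} \right)} = - 721 \cdot 4 \cdot 8^{2} = - 721 \cdot 4 \cdot 64 = \left(-721\right) 256 = -184576$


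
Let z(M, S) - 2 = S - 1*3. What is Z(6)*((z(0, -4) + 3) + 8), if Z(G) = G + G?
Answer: 72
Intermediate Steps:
z(M, S) = -1 + S (z(M, S) = 2 + (S - 1*3) = 2 + (S - 3) = 2 + (-3 + S) = -1 + S)
Z(G) = 2*G
Z(6)*((z(0, -4) + 3) + 8) = (2*6)*(((-1 - 4) + 3) + 8) = 12*((-5 + 3) + 8) = 12*(-2 + 8) = 12*6 = 72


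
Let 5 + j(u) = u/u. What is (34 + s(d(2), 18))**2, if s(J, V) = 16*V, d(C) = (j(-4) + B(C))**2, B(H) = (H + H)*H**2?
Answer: 103684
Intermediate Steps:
B(H) = 2*H**3 (B(H) = (2*H)*H**2 = 2*H**3)
j(u) = -4 (j(u) = -5 + u/u = -5 + 1 = -4)
d(C) = (-4 + 2*C**3)**2
(34 + s(d(2), 18))**2 = (34 + 16*18)**2 = (34 + 288)**2 = 322**2 = 103684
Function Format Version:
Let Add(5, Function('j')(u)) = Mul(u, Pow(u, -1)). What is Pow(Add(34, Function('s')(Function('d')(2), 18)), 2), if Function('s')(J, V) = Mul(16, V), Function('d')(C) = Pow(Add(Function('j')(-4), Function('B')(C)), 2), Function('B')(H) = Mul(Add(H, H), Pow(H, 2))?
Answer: 103684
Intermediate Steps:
Function('B')(H) = Mul(2, Pow(H, 3)) (Function('B')(H) = Mul(Mul(2, H), Pow(H, 2)) = Mul(2, Pow(H, 3)))
Function('j')(u) = -4 (Function('j')(u) = Add(-5, Mul(u, Pow(u, -1))) = Add(-5, 1) = -4)
Function('d')(C) = Pow(Add(-4, Mul(2, Pow(C, 3))), 2)
Pow(Add(34, Function('s')(Function('d')(2), 18)), 2) = Pow(Add(34, Mul(16, 18)), 2) = Pow(Add(34, 288), 2) = Pow(322, 2) = 103684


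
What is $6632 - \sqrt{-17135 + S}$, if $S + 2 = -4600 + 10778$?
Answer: $6632 - i \sqrt{10959} \approx 6632.0 - 104.69 i$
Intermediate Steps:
$S = 6176$ ($S = -2 + \left(-4600 + 10778\right) = -2 + 6178 = 6176$)
$6632 - \sqrt{-17135 + S} = 6632 - \sqrt{-17135 + 6176} = 6632 - \sqrt{-10959} = 6632 - i \sqrt{10959}$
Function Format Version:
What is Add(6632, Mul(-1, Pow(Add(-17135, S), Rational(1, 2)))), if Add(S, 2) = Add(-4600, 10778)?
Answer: Add(6632, Mul(-1, I, Pow(10959, Rational(1, 2)))) ≈ Add(6632.0, Mul(-104.69, I))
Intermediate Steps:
S = 6176 (S = Add(-2, Add(-4600, 10778)) = Add(-2, 6178) = 6176)
Add(6632, Mul(-1, Pow(Add(-17135, S), Rational(1, 2)))) = Add(6632, Mul(-1, Pow(Add(-17135, 6176), Rational(1, 2)))) = Add(6632, Mul(-1, Pow(-10959, Rational(1, 2)))) = Add(6632, Mul(-1, Mul(I, Pow(10959, Rational(1, 2))))) = Add(6632, Mul(-1, I, Pow(10959, Rational(1, 2))))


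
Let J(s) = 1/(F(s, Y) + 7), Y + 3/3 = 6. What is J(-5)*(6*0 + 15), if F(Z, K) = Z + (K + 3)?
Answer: 3/2 ≈ 1.5000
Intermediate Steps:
Y = 5 (Y = -1 + 6 = 5)
F(Z, K) = 3 + K + Z (F(Z, K) = Z + (3 + K) = 3 + K + Z)
J(s) = 1/(15 + s) (J(s) = 1/((3 + 5 + s) + 7) = 1/((8 + s) + 7) = 1/(15 + s))
J(-5)*(6*0 + 15) = (6*0 + 15)/(15 - 5) = (0 + 15)/10 = (⅒)*15 = 3/2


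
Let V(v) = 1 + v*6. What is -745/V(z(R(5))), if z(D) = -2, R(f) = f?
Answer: 745/11 ≈ 67.727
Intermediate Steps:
V(v) = 1 + 6*v
-745/V(z(R(5))) = -745/(1 + 6*(-2)) = -745/(1 - 12) = -745/(-11) = -745*(-1/11) = 745/11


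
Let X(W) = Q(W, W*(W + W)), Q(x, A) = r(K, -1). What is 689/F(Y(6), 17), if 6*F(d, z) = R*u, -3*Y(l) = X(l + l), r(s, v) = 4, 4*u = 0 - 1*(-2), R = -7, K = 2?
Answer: -8268/7 ≈ -1181.1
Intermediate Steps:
u = ½ (u = (0 - 1*(-2))/4 = (0 + 2)/4 = (¼)*2 = ½ ≈ 0.50000)
Q(x, A) = 4
X(W) = 4
Y(l) = -4/3 (Y(l) = -⅓*4 = -4/3)
F(d, z) = -7/12 (F(d, z) = (-7*½)/6 = (⅙)*(-7/2) = -7/12)
689/F(Y(6), 17) = 689/(-7/12) = 689*(-12/7) = -8268/7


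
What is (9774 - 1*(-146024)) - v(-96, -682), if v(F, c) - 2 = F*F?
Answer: 146580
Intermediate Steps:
v(F, c) = 2 + F**2 (v(F, c) = 2 + F*F = 2 + F**2)
(9774 - 1*(-146024)) - v(-96, -682) = (9774 - 1*(-146024)) - (2 + (-96)**2) = (9774 + 146024) - (2 + 9216) = 155798 - 1*9218 = 155798 - 9218 = 146580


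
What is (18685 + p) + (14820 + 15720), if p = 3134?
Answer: 52359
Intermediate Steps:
(18685 + p) + (14820 + 15720) = (18685 + 3134) + (14820 + 15720) = 21819 + 30540 = 52359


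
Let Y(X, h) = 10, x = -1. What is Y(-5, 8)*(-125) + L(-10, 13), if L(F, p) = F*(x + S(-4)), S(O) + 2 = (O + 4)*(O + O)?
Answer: -1220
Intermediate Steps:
S(O) = -2 + 2*O*(4 + O) (S(O) = -2 + (O + 4)*(O + O) = -2 + (4 + O)*(2*O) = -2 + 2*O*(4 + O))
L(F, p) = -3*F (L(F, p) = F*(-1 + (-2 + 2*(-4)**2 + 8*(-4))) = F*(-1 + (-2 + 2*16 - 32)) = F*(-1 + (-2 + 32 - 32)) = F*(-1 - 2) = F*(-3) = -3*F)
Y(-5, 8)*(-125) + L(-10, 13) = 10*(-125) - 3*(-10) = -1250 + 30 = -1220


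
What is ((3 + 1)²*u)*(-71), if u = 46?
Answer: -52256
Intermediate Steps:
((3 + 1)²*u)*(-71) = ((3 + 1)²*46)*(-71) = (4²*46)*(-71) = (16*46)*(-71) = 736*(-71) = -52256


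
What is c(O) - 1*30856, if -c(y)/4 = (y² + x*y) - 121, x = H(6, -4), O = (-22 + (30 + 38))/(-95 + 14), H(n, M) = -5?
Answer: -199353676/6561 ≈ -30385.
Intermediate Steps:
O = -46/81 (O = (-22 + 68)/(-81) = 46*(-1/81) = -46/81 ≈ -0.56790)
x = -5
c(y) = 484 - 4*y² + 20*y (c(y) = -4*((y² - 5*y) - 121) = -4*(-121 + y² - 5*y) = 484 - 4*y² + 20*y)
c(O) - 1*30856 = (484 - 4*(-46/81)² + 20*(-46/81)) - 1*30856 = (484 - 4*2116/6561 - 920/81) - 30856 = (484 - 8464/6561 - 920/81) - 30856 = 3092540/6561 - 30856 = -199353676/6561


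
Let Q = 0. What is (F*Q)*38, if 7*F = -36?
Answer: 0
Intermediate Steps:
F = -36/7 (F = (⅐)*(-36) = -36/7 ≈ -5.1429)
(F*Q)*38 = -36/7*0*38 = 0*38 = 0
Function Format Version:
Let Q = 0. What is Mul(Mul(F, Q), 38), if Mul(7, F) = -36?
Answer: 0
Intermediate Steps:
F = Rational(-36, 7) (F = Mul(Rational(1, 7), -36) = Rational(-36, 7) ≈ -5.1429)
Mul(Mul(F, Q), 38) = Mul(Mul(Rational(-36, 7), 0), 38) = Mul(0, 38) = 0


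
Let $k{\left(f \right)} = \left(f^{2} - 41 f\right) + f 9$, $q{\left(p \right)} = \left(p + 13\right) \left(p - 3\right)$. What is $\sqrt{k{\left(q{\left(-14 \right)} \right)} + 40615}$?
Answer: $2 \sqrt{10090} \approx 200.9$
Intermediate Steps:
$q{\left(p \right)} = \left(-3 + p\right) \left(13 + p\right)$ ($q{\left(p \right)} = \left(13 + p\right) \left(-3 + p\right) = \left(-3 + p\right) \left(13 + p\right)$)
$k{\left(f \right)} = f^{2} - 32 f$ ($k{\left(f \right)} = \left(f^{2} - 41 f\right) + 9 f = f^{2} - 32 f$)
$\sqrt{k{\left(q{\left(-14 \right)} \right)} + 40615} = \sqrt{\left(-39 + \left(-14\right)^{2} + 10 \left(-14\right)\right) \left(-32 + \left(-39 + \left(-14\right)^{2} + 10 \left(-14\right)\right)\right) + 40615} = \sqrt{\left(-39 + 196 - 140\right) \left(-32 - -17\right) + 40615} = \sqrt{17 \left(-32 + 17\right) + 40615} = \sqrt{17 \left(-15\right) + 40615} = \sqrt{-255 + 40615} = \sqrt{40360} = 2 \sqrt{10090}$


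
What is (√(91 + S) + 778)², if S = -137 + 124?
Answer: (778 + √78)² ≈ 6.1910e+5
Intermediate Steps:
S = -13
(√(91 + S) + 778)² = (√(91 - 13) + 778)² = (√78 + 778)² = (778 + √78)²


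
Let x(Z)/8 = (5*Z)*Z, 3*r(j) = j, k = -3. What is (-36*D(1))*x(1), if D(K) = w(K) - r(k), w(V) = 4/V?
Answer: -7200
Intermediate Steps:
r(j) = j/3
x(Z) = 40*Z² (x(Z) = 8*((5*Z)*Z) = 8*(5*Z²) = 40*Z²)
D(K) = 1 + 4/K (D(K) = 4/K - (-3)/3 = 4/K - 1*(-1) = 4/K + 1 = 1 + 4/K)
(-36*D(1))*x(1) = (-36*(4 + 1)/1)*(40*1²) = (-36*5)*(40*1) = -36*5*40 = -180*40 = -7200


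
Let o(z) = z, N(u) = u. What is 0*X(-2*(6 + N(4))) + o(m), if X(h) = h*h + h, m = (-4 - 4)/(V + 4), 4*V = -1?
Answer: -32/15 ≈ -2.1333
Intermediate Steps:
V = -¼ (V = (¼)*(-1) = -¼ ≈ -0.25000)
m = -32/15 (m = (-4 - 4)/(-¼ + 4) = -8/15/4 = -8*4/15 = -32/15 ≈ -2.1333)
X(h) = h + h² (X(h) = h² + h = h + h²)
0*X(-2*(6 + N(4))) + o(m) = 0*((-2*(6 + 4))*(1 - 2*(6 + 4))) - 32/15 = 0*((-2*10)*(1 - 2*10)) - 32/15 = 0*(-20*(1 - 20)) - 32/15 = 0*(-20*(-19)) - 32/15 = 0*380 - 32/15 = 0 - 32/15 = -32/15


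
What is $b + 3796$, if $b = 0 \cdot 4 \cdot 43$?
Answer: $3796$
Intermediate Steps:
$b = 0$ ($b = 0 \cdot 172 = 0$)
$b + 3796 = 0 + 3796 = 3796$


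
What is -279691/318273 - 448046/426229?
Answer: -261813359797/135657182517 ≈ -1.9300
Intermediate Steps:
-279691/318273 - 448046/426229 = -261813359797/135657182517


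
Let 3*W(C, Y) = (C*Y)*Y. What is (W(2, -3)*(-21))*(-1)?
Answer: 126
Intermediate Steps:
W(C, Y) = C*Y²/3 (W(C, Y) = ((C*Y)*Y)/3 = (C*Y²)/3 = C*Y²/3)
(W(2, -3)*(-21))*(-1) = (((⅓)*2*(-3)²)*(-21))*(-1) = (((⅓)*2*9)*(-21))*(-1) = (6*(-21))*(-1) = -126*(-1) = 126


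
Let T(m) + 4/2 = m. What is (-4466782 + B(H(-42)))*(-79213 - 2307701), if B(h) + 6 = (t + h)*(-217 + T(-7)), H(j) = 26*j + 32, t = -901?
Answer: 9603991944228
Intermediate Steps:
T(m) = -2 + m
H(j) = 32 + 26*j
B(h) = 203620 - 226*h (B(h) = -6 + (-901 + h)*(-217 + (-2 - 7)) = -6 + (-901 + h)*(-217 - 9) = -6 + (-901 + h)*(-226) = -6 + (203626 - 226*h) = 203620 - 226*h)
(-4466782 + B(H(-42)))*(-79213 - 2307701) = (-4466782 + (203620 - 226*(32 + 26*(-42))))*(-79213 - 2307701) = (-4466782 + (203620 - 226*(32 - 1092)))*(-2386914) = (-4466782 + (203620 - 226*(-1060)))*(-2386914) = (-4466782 + (203620 + 239560))*(-2386914) = (-4466782 + 443180)*(-2386914) = -4023602*(-2386914) = 9603991944228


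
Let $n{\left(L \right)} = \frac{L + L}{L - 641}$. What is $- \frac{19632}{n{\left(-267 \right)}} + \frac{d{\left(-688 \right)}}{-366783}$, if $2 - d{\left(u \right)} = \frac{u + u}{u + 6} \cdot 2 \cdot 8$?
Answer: $- \frac{123862963080638}{3710499089} \approx -33382.0$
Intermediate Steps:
$d{\left(u \right)} = 2 - \frac{32 u}{6 + u}$ ($d{\left(u \right)} = 2 - \frac{u + u}{u + 6} \cdot 2 \cdot 8 = 2 - \frac{2 u}{6 + u} 2 \cdot 8 = 2 - \frac{4 u}{6 + u} 8 = 2 - \frac{32 u}{6 + u}$)
$n{\left(L \right)} = \frac{2 L}{-641 + L}$
$- \frac{19632}{n{\left(-267 \right)}} + \frac{d{\left(-688 \right)}}{-366783} = - \frac{19632}{2 \left(-267\right) \frac{1}{-641 - 267}} + \frac{6 \frac{1}{6 - 688} \left(2 - -3440\right)}{-366783} = - \frac{19632}{2 \left(-267\right) \frac{1}{-908}} + \frac{6 \left(2 + 3440\right)}{-682} \left(- \frac{1}{366783}\right) = - \frac{19632}{2 \left(-267\right) \left(- \frac{1}{908}\right)} + 6 \left(- \frac{1}{682}\right) 3442 \left(- \frac{1}{366783}\right) = - \frac{19632}{\frac{267}{454}} - - \frac{3442}{41691001} = \left(-19632\right) \frac{454}{267} + \frac{3442}{41691001} = - \frac{2970976}{89} + \frac{3442}{41691001} = - \frac{123862963080638}{3710499089}$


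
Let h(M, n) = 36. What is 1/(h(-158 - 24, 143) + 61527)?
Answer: 1/61563 ≈ 1.6244e-5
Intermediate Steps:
1/(h(-158 - 24, 143) + 61527) = 1/(36 + 61527) = 1/61563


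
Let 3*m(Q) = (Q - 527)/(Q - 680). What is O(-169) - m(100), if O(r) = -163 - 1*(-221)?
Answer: 100493/1740 ≈ 57.755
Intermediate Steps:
O(r) = 58 (O(r) = -163 + 221 = 58)
m(Q) = (-527 + Q)/(3*(-680 + Q)) (m(Q) = ((Q - 527)/(Q - 680))/3 = ((-527 + Q)/(-680 + Q))/3 = (-527 + Q)/(3*(-680 + Q)))
O(-169) - m(100) = 58 - (-527 + 100)/(3*(-680 + 100)) = 58 - (-427)/(3*(-580)) = 58 - (-1)*(-427)/(3*580) = 58 - 1*427/1740 = 58 - 427/1740 = 100493/1740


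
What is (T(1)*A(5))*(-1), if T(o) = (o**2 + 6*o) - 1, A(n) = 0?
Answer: 0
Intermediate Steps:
T(o) = -1 + o**2 + 6*o
(T(1)*A(5))*(-1) = ((-1 + 1**2 + 6*1)*0)*(-1) = ((-1 + 1 + 6)*0)*(-1) = (6*0)*(-1) = 0*(-1) = 0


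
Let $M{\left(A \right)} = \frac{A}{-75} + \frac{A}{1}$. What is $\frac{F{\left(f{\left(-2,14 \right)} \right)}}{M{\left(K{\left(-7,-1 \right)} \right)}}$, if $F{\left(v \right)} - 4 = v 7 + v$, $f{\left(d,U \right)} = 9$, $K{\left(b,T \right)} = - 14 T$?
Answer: $\frac{1425}{259} \approx 5.5019$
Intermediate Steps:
$M{\left(A \right)} = \frac{74 A}{75}$ ($M{\left(A \right)} = A \left(- \frac{1}{75}\right) + A 1 = - \frac{A}{75} + A = \frac{74 A}{75}$)
$F{\left(v \right)} = 4 + 8 v$ ($F{\left(v \right)} = 4 + \left(v 7 + v\right) = 4 + \left(7 v + v\right) = 4 + 8 v$)
$\frac{F{\left(f{\left(-2,14 \right)} \right)}}{M{\left(K{\left(-7,-1 \right)} \right)}} = \frac{4 + 8 \cdot 9}{\frac{74}{75} \left(\left(-14\right) \left(-1\right)\right)} = \frac{4 + 72}{\frac{74}{75} \cdot 14} = \frac{76}{\frac{1036}{75}} = 76 \cdot \frac{75}{1036} = \frac{1425}{259}$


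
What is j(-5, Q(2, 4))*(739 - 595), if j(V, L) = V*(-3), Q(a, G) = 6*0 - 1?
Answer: 2160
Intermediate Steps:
Q(a, G) = -1 (Q(a, G) = 0 - 1 = -1)
j(V, L) = -3*V
j(-5, Q(2, 4))*(739 - 595) = (-3*(-5))*(739 - 595) = 15*144 = 2160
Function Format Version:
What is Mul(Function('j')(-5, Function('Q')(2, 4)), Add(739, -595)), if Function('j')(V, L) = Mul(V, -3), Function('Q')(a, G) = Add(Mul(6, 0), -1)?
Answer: 2160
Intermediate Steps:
Function('Q')(a, G) = -1 (Function('Q')(a, G) = Add(0, -1) = -1)
Function('j')(V, L) = Mul(-3, V)
Mul(Function('j')(-5, Function('Q')(2, 4)), Add(739, -595)) = Mul(Mul(-3, -5), Add(739, -595)) = Mul(15, 144) = 2160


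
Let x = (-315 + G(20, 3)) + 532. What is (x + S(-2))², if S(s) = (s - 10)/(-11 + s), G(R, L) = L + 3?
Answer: 8473921/169 ≈ 50142.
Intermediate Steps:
G(R, L) = 3 + L
S(s) = (-10 + s)/(-11 + s)
x = 223 (x = (-315 + (3 + 3)) + 532 = (-315 + 6) + 532 = -309 + 532 = 223)
(x + S(-2))² = (223 + (-10 - 2)/(-11 - 2))² = (223 - 12/(-13))² = (223 - 1/13*(-12))² = (223 + 12/13)² = (2911/13)² = 8473921/169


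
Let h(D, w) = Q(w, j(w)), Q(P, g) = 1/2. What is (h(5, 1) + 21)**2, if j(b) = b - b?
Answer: 1849/4 ≈ 462.25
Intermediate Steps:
j(b) = 0
Q(P, g) = 1/2
h(D, w) = 1/2
(h(5, 1) + 21)**2 = (1/2 + 21)**2 = (43/2)**2 = 1849/4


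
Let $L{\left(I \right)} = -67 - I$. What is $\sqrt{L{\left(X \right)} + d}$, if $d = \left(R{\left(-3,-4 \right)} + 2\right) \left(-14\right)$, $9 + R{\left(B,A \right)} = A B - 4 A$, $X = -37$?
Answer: $18 i \approx 18.0 i$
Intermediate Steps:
$R{\left(B,A \right)} = -9 - 4 A + A B$ ($R{\left(B,A \right)} = -9 + \left(A B - 4 A\right) = -9 + \left(- 4 A + A B\right) = -9 - 4 A + A B$)
$d = -294$ ($d = \left(\left(-9 - -16 - -12\right) + 2\right) \left(-14\right) = \left(\left(-9 + 16 + 12\right) + 2\right) \left(-14\right) = \left(19 + 2\right) \left(-14\right) = 21 \left(-14\right) = -294$)
$\sqrt{L{\left(X \right)} + d} = \sqrt{\left(-67 - -37\right) - 294} = \sqrt{\left(-67 + 37\right) - 294} = \sqrt{-30 - 294} = \sqrt{-324} = 18 i$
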